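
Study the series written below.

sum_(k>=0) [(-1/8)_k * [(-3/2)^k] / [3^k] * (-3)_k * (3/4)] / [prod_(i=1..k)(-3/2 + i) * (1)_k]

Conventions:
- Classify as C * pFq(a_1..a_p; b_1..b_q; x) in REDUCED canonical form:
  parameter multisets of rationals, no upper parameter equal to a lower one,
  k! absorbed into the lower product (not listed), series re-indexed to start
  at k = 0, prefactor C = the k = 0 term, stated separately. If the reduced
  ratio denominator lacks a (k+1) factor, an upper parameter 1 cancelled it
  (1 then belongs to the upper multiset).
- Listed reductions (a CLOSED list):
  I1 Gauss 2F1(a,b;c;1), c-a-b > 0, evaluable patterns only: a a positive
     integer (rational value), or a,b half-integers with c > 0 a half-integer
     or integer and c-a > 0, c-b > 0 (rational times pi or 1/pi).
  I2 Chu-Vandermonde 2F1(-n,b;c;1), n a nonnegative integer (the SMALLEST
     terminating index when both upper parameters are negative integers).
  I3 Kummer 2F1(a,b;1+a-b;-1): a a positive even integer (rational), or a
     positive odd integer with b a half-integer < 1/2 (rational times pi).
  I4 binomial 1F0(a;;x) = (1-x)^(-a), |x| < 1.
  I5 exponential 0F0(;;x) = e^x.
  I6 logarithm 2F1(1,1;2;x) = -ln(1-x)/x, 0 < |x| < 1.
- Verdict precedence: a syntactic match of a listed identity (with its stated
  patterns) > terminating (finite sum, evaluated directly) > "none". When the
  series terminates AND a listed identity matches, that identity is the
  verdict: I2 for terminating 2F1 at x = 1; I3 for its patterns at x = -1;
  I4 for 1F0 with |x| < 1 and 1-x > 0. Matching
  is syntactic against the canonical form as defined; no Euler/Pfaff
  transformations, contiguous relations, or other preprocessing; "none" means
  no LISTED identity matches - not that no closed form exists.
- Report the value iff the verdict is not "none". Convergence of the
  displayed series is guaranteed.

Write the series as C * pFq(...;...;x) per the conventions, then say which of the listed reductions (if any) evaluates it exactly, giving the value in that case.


Reduced: x = -1/2, 2F1, upper = {-3, -1/8}, lower = {-1/2}, C = 3/4. Verdict: terminating - upper -3 stops the sum at k = 3; the 4 terms are added exactly. Hence: 2721/2048.

Structural cue: t_0 = 3/4 here, and the lower running product (prefactor 3/4) is a rising factorial.
Ratio: r(k) = (-1/2) * (k-3) (k-1/8) / [(k-1/2) (k+1)] - rational; roots negated = parameters, x = (-1/2), C = 3/4.


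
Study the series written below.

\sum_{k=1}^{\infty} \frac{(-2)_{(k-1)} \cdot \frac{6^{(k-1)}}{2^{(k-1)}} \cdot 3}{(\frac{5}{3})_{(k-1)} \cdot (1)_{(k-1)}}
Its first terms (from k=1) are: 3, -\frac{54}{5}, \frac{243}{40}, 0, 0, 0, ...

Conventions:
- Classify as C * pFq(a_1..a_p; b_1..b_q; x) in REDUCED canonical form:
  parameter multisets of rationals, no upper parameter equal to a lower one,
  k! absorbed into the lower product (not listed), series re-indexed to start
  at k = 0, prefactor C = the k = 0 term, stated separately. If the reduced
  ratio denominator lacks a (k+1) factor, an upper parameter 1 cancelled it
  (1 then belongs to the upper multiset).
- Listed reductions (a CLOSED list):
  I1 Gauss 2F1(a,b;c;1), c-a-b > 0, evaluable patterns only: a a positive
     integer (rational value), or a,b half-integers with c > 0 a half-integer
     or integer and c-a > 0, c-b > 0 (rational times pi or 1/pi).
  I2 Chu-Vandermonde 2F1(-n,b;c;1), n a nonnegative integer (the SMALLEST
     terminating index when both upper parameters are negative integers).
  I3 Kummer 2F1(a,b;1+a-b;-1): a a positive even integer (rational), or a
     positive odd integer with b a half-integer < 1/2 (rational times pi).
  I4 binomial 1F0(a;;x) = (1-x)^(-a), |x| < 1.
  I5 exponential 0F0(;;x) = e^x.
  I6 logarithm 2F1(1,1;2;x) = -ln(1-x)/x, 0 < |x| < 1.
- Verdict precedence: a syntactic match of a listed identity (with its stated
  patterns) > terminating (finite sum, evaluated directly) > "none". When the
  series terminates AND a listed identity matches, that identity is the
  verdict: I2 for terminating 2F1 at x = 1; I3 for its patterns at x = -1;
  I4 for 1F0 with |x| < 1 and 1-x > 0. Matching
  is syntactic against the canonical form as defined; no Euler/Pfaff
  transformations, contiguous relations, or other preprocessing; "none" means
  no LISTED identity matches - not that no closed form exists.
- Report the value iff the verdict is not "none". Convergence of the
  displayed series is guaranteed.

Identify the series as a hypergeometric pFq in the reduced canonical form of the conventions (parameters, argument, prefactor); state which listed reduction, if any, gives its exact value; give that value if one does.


With C = 3: the canonical form is 1F1(-2; \frac{5}{3}; 3). Verdict: terminating - upper parameter -2 makes this a finite sum (last index 2), evaluated exactly. Exact value: -\frac{69}{40}.

The tell: t_0 being 3, the two k-th powers (prefactor 3) combine into one argument.
Step ratio: r(k) = 3 * (k-2) / [(k+\frac{5}{3}) (k+1)] - rational in k, leading ratio 3; with t_0 = 3, classification follows.


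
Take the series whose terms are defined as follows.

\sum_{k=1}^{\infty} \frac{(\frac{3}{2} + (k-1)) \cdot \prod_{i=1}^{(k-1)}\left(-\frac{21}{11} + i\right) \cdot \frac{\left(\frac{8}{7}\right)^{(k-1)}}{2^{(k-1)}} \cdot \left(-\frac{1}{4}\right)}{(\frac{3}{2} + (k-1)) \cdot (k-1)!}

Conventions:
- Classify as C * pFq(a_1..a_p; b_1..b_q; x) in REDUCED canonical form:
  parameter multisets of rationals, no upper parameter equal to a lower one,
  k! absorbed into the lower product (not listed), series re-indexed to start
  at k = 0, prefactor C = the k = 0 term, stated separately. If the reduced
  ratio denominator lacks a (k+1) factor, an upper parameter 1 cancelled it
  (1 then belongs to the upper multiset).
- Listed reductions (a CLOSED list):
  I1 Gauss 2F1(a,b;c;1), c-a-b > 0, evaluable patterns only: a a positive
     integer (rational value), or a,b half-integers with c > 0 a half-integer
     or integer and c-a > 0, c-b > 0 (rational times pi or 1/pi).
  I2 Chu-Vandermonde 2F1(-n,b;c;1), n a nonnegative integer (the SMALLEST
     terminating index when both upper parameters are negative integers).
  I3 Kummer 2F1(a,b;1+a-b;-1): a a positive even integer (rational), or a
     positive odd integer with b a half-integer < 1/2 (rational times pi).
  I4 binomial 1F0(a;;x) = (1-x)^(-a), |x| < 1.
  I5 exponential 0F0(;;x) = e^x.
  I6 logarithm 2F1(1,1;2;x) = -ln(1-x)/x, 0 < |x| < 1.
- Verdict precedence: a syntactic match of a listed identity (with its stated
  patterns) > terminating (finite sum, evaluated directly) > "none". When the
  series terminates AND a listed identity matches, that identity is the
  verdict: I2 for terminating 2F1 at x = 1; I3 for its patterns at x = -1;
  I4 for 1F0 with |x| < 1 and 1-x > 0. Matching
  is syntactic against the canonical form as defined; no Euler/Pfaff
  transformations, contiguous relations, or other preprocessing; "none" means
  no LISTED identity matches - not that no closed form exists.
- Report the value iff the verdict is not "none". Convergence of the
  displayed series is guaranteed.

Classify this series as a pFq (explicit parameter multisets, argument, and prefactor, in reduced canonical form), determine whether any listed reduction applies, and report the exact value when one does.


x = \frac{4}{7} here; the reduced form reads 1F0, upper {-\frac{10}{11}}, lower {-}, C = -\frac{1}{4}. Verdict: the I4 binomial reduction applies (the 1F0 binomial series: exponent 10/11, x = \frac{4}{7}). Exact value: \left(-\frac{1}{4}\right) \cdot \left(\frac{3}{7}\right)^{\frac{10}{11}}.

The tell: from the first term -\frac{1}{4}: the running product (C = -1/4) telescopes to a rising factorial.
Term ratio: r(k) = \frac{4}{7} * (k-\frac{10}{11}) / [(k+1)] - rational; roots negated = parameters, x = \frac{4}{7}, C = -\frac{1}{4}.


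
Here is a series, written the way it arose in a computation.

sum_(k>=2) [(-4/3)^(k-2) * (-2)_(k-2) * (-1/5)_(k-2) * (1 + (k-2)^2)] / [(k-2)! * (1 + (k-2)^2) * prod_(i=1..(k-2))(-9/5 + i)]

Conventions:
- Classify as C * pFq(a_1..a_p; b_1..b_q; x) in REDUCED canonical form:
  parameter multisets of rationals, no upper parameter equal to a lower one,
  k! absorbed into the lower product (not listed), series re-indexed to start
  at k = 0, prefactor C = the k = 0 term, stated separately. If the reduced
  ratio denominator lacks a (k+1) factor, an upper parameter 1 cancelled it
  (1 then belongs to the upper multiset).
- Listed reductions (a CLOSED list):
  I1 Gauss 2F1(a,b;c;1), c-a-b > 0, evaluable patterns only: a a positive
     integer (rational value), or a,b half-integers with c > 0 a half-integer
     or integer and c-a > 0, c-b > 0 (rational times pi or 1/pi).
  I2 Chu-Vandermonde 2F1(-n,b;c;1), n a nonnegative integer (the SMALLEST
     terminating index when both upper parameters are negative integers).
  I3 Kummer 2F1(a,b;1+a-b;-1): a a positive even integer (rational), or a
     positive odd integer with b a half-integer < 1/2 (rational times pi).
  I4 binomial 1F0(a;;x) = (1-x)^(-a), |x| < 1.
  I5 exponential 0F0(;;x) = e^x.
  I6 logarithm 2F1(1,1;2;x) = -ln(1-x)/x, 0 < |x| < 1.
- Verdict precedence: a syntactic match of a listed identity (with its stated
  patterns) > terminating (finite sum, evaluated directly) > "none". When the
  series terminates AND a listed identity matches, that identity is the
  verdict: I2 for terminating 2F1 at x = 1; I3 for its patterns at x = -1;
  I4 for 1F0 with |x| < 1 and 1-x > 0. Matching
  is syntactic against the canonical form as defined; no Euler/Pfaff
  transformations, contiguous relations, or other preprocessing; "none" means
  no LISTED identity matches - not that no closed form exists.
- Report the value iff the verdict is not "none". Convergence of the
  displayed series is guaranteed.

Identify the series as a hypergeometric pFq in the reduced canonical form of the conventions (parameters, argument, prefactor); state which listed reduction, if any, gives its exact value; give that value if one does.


The series (x = -4/3) is 2F1: upper {-2, -1/5}, lower {-4/5}, prefactor 1. Verdict: terminating. (-2)_k vanishes past k = 2, leaving a 3-term sum, computed directly. Sum: 31/9.

Key observation: from the first term 1: the lower running product (C = 1, x = -4/3) is a rising factorial.
Adjacent-term ratio: r(k) = (-4/3) * (k-2) (k-1/5) / [(k-4/5) (k+1)] - poly over poly, x = (-4/3) from leading terms; C = 1 at k = 0.


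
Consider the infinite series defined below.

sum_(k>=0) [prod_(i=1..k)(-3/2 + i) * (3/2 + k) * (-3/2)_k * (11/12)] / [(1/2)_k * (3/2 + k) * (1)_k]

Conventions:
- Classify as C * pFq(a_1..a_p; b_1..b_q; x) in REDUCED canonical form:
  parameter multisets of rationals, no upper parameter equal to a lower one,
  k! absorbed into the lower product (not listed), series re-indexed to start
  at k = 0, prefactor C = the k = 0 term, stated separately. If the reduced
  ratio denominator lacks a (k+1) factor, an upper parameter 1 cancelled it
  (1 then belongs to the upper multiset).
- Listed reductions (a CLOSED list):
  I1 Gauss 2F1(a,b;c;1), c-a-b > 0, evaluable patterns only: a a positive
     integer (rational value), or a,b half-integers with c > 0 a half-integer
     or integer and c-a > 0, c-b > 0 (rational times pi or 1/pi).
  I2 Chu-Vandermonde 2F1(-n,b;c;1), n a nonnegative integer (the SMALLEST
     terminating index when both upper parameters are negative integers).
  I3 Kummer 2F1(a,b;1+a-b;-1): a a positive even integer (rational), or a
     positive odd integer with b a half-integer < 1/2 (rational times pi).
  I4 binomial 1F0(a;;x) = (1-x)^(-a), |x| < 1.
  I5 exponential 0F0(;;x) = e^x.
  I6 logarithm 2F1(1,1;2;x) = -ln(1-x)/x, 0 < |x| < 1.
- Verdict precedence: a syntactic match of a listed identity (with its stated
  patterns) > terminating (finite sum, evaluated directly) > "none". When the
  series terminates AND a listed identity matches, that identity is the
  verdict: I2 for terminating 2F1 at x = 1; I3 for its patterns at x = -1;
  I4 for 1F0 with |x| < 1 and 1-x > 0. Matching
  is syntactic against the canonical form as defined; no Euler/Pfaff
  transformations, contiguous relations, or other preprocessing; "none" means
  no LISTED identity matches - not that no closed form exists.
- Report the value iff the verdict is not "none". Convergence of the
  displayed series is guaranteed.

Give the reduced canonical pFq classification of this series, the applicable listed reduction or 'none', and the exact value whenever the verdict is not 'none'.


x = 1 here; the reduced form reads 2F1, upper {-3/2, -1/2}, lower {1/2}, C = 11/12. Verdict: the half-integer Gauss pattern (I1) matches (x = 1; upper {-3/2, -1/2} half-integers, c = 1/2 in the evaluable pattern). Sum: (11/16) * pi.

Key observation: t_0 being 11/12, the running product (C = 11/12, x = 1) telescopes to a rising factorial.
Ratio: r(k) = 1 * (k-3/2) (k-1/2) / [(k+1/2) (k+1)] - rational in k, leading ratio 1; with t_0 = 11/12, classification follows.


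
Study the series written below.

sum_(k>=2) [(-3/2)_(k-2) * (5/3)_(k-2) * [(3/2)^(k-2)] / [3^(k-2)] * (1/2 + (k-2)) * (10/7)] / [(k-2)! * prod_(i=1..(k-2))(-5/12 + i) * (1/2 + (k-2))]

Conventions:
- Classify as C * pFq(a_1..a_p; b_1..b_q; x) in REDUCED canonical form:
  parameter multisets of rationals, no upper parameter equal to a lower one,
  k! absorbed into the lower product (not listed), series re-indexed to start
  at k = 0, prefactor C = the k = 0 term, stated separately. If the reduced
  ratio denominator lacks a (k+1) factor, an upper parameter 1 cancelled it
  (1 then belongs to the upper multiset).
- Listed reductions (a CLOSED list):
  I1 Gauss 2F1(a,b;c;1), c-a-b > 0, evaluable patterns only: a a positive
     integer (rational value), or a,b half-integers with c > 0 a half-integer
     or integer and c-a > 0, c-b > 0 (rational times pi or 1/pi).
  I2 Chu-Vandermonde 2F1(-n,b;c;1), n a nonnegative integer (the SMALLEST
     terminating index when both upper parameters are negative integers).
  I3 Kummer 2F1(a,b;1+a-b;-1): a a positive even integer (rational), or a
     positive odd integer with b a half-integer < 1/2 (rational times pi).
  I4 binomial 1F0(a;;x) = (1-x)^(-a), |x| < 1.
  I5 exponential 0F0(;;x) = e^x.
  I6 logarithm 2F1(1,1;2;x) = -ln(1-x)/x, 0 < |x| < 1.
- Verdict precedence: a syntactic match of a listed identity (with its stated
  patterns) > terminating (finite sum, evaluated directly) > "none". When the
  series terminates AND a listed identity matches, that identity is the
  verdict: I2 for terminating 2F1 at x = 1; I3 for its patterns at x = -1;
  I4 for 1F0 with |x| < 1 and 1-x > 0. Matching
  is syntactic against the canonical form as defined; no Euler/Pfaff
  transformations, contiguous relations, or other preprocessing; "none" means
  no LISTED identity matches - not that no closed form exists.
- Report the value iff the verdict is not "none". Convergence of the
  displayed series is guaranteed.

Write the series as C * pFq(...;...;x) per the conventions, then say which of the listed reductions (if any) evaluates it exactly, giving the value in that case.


Prefactor 10/7, argument 1/2: 2F1 with upper {-3/2, 5/3} over lower {7/12}. Verdict: none here - no I1-I6 shape fits x = 1/2 with lower {7/12}.

Key observation: from the first term 10/7: the two k-th powers (C = 10/7) combine into one argument.
Consecutive-term ratio: r(k) = (1/2) * (k-3/2) (k+5/3) / [(k+7/12) (k+1)] - poly over poly, x = (1/2) from leading terms; C = 10/7 at k = 0.


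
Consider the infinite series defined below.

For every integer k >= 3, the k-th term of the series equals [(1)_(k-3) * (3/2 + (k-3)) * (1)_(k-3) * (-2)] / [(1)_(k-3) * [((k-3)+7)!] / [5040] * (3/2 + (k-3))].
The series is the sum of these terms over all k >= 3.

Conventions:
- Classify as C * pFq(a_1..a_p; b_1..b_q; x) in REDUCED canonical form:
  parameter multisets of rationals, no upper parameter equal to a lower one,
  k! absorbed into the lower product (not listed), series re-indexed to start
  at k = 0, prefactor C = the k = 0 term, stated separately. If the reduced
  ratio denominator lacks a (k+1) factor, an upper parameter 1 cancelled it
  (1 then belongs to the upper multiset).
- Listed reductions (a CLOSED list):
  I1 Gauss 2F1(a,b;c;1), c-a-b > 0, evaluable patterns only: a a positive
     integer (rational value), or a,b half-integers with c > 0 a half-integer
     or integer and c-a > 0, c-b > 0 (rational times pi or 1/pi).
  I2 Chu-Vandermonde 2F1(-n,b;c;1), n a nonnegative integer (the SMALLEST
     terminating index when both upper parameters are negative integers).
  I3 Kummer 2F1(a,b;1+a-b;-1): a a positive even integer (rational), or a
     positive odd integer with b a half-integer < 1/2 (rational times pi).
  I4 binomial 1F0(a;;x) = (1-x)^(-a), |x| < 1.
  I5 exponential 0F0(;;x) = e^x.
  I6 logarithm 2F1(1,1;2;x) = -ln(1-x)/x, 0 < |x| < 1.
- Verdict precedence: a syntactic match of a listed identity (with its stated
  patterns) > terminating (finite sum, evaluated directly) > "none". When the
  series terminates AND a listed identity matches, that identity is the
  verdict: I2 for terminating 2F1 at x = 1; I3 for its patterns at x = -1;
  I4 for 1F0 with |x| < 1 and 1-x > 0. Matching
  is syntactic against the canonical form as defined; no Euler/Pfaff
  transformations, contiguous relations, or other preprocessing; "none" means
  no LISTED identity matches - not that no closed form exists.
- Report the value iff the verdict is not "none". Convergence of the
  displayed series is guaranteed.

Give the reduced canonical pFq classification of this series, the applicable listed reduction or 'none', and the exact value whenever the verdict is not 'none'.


Key observation: x = 1 and (1)_k (C = -2, x = 1) is k! itself.
Ratio: r(k) = 1 * (k+1) (k+1) / [(k+8) (k+1)] - poly over poly, x = 1 from leading terms; C = -2 at k = 0.

With C = -2: the canonical form is 2F1(1, 1; 8; 1). Verdict: the Gauss summation I1 matches (x = 1: the Gamma ratio telescopes since c-a-b = 6 > 0 and a = 1 in Z>0). Hence: -7/3.


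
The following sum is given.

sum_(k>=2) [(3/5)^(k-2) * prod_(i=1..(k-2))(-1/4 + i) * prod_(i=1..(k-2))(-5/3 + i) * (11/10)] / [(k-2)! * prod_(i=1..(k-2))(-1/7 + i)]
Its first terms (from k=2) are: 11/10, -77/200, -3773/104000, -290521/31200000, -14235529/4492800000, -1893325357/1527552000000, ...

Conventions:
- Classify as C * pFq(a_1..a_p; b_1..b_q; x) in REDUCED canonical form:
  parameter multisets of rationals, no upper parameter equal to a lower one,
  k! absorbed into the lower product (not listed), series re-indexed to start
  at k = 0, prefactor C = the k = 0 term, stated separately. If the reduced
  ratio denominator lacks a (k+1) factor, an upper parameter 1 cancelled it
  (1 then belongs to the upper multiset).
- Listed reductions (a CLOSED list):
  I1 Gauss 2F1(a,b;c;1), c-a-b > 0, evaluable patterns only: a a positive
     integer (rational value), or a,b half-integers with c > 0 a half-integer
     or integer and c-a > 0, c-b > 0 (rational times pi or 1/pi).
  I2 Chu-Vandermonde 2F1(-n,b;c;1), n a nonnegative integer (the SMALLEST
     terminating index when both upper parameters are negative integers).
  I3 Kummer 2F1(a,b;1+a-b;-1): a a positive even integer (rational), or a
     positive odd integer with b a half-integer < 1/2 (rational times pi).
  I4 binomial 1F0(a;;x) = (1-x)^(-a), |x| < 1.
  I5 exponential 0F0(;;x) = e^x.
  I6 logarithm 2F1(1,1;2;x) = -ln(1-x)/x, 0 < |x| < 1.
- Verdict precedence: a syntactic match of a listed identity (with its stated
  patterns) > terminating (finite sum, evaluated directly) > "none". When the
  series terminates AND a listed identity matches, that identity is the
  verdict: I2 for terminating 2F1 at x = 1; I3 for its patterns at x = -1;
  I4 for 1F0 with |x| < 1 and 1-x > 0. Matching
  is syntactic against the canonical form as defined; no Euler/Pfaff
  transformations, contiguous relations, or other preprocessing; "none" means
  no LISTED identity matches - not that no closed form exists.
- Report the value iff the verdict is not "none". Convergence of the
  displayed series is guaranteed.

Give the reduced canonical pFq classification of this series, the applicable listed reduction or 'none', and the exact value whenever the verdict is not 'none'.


Key observation: x = (3/5) and the running product (prefactor 11/10) telescopes to a rising factorial.
Term ratio: r(k) = (3/5) * (k-2/3) (k+3/4) / [(k+6/7) (k+1)] - rational in k, leading ratio (3/5); with t_0 = 11/10, classification follows.

At argument 3/5: a 2F1 with upper {-2/3, 3/4}, lower {6/7}, scaled by C = 11/10. Verdict: none (x = 3/5): each listed identity misses the multisets {-2/3, 3/4} ; {6/7}.


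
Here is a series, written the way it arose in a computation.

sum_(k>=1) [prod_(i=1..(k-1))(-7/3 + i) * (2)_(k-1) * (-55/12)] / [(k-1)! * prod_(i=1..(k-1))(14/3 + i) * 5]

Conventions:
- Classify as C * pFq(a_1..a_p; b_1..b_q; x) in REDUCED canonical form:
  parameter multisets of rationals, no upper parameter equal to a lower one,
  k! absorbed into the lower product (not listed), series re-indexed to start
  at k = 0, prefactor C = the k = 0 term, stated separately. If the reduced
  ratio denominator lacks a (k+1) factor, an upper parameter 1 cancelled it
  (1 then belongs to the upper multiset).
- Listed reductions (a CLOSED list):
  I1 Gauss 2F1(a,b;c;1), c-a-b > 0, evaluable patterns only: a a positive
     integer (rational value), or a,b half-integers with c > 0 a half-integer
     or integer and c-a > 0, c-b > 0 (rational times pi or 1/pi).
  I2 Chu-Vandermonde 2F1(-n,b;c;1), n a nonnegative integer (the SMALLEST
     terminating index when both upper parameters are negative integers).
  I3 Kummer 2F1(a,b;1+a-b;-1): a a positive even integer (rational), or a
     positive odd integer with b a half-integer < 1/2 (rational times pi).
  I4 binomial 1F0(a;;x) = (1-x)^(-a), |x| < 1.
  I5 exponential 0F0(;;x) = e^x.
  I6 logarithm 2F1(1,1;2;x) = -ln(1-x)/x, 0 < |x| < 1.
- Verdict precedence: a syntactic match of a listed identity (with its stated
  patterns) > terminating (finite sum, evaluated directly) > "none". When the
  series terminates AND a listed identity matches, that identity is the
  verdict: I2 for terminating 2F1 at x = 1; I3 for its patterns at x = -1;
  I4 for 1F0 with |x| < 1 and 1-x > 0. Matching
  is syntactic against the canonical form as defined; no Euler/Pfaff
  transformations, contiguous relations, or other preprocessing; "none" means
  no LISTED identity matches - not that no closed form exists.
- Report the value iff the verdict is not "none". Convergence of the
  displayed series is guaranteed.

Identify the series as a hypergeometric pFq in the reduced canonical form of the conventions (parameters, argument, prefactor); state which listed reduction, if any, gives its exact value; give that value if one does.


Canonical form: C = -11/12 times 2F1 with upper {-4/3, 2}, lower {17/3}, x = 1. Verdict at x = 1: Gauss's theorem (I1) matches (x = 1: the Gamma ratio telescopes since c-a-b = 5 > 0 and a = 2 in Z>0). Value: -847/1620.

Key step: x = 1 and the constant factors (C = -11/12) combine into one prefactor.
Term ratio: r(k) = 1 * (k-4/3) (k+2) / [(k+17/3) (k+1)] - rational; roots negated = parameters, x = 1, C = -11/12.


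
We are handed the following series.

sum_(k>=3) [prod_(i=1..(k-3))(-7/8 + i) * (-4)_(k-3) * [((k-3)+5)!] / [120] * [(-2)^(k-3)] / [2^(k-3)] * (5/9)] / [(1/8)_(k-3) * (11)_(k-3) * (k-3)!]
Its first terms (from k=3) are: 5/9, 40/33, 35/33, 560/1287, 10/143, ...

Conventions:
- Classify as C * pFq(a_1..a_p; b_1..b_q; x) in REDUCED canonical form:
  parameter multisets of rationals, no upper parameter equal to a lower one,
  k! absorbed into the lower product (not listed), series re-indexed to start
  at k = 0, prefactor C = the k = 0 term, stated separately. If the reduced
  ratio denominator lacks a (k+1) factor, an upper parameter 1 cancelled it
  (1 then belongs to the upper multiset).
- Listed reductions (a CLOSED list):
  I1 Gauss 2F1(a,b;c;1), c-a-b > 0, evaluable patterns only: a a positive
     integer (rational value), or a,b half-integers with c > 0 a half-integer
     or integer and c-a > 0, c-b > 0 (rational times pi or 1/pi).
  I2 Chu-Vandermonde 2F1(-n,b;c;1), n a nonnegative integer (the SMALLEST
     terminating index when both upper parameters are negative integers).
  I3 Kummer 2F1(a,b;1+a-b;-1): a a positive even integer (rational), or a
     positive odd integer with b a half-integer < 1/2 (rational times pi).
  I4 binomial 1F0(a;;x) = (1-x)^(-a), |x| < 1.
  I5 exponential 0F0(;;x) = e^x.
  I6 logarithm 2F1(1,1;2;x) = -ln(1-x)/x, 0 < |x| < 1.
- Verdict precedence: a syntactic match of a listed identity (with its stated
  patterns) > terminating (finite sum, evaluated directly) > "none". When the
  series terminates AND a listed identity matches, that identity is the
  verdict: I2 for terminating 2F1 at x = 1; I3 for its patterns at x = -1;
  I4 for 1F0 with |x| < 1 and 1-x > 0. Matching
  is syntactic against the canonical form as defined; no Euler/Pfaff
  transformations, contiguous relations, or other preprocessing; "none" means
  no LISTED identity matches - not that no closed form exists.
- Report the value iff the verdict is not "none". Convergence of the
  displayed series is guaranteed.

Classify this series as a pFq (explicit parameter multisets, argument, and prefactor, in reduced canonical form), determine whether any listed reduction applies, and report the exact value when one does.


x = -1 here; the reduced form reads 2F1, upper {-4, 6}, lower {11}, C = 5/9. Verdict: Kummer's theorem (I3) applies (x = -1; c = 11 equals 1+a-b for upper {-4, 6}: listed pattern). Sum: 10/3.

First insight: t_0 being 5/9, the two k-th powers (C = 5/9, x = -1) combine into one argument.
Ratio: r(k) = (-1) * (k-4) (k+6) / [(k+11) (k+1)] ; factor over Q: parameters, x = (-1), and C = 5/9.


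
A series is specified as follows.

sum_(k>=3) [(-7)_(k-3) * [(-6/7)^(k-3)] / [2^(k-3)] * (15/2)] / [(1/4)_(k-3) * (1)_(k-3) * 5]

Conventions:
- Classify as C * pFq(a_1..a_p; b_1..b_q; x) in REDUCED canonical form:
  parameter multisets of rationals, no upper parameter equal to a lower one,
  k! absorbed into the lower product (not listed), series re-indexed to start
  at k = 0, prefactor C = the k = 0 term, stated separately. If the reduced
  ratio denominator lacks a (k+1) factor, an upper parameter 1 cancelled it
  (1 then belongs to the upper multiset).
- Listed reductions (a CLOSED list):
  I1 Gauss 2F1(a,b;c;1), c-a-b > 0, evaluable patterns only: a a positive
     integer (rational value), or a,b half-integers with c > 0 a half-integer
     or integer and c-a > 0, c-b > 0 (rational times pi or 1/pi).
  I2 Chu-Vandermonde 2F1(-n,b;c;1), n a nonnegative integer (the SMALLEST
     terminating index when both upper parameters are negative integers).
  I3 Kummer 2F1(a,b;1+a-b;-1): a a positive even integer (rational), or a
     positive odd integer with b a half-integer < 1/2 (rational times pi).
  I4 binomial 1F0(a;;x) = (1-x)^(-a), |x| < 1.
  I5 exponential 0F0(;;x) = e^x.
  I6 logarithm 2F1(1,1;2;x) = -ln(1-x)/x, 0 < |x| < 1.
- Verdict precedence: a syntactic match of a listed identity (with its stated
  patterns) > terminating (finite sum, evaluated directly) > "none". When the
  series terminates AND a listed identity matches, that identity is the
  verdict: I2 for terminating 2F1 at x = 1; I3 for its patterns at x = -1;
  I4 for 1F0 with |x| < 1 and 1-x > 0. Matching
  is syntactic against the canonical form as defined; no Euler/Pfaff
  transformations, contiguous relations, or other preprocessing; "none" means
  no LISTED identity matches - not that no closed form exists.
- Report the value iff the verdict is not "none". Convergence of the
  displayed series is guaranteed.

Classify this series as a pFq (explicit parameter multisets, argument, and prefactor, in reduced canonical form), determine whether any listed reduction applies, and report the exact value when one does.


Reduced: x = -3/7, 1F1, upper = {-7}, lower = {1/4}, C = 3/2. Verdict: terminating - no listed pattern fits, but -7 in the upper list cuts the series at k = 7; direct evaluation. Exact value: 14241988426287/318505255250.

First insight: t_0 = 3/2 here, and the constant factors (prefactor 3/2) combine into one prefactor.
Consecutive-term ratio: r(k) = (-3/7) * (k-7) / [(k+1/4) (k+1)] ; factor over Q: parameters, x = (-3/7), and C = 3/2.


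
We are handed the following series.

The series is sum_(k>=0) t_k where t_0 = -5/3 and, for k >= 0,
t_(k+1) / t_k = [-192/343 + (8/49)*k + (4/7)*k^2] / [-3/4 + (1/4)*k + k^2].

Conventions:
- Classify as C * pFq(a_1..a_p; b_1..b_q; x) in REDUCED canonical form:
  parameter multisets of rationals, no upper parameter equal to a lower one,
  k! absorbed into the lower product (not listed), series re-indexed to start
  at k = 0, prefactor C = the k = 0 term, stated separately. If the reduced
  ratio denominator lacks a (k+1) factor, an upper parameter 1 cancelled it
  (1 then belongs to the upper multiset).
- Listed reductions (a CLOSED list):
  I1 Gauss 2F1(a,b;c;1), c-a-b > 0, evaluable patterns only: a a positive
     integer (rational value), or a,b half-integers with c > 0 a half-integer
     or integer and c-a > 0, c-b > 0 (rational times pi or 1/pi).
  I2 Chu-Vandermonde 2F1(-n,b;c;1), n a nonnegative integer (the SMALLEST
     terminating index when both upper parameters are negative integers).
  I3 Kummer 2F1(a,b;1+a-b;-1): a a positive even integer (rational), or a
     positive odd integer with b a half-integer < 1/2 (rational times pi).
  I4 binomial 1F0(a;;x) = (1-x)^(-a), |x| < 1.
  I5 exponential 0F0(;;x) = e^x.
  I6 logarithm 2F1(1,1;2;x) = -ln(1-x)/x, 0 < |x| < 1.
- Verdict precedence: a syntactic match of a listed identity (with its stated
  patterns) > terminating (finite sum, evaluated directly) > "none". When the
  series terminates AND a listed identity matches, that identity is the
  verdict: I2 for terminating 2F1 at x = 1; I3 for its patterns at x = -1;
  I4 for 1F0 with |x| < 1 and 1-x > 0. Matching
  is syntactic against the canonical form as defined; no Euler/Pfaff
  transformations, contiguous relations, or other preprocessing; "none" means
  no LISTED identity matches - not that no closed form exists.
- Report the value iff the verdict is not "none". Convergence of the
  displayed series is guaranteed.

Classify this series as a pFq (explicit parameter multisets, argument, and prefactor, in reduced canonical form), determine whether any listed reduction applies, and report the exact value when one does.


At argument 4/7: a 2F1 with upper {-6/7, 8/7}, lower {-3/4}, scaled by C = -5/3. Verdict: none. A 2F1 with upper {-6/7, 8/7} fits none of I1-I6 at x = 4/7; the sum runs forever.

Structural cue: with t_0 = -5/3, factor the ratio over Q (prefactor -5/3): negated roots = parameters.
Consecutive-term ratio: r(k) = (4/7) * (k-6/7) (k+8/7) / [(k-3/4) (k+1)] - rational; roots negated = parameters, x = (4/7), C = -5/3.


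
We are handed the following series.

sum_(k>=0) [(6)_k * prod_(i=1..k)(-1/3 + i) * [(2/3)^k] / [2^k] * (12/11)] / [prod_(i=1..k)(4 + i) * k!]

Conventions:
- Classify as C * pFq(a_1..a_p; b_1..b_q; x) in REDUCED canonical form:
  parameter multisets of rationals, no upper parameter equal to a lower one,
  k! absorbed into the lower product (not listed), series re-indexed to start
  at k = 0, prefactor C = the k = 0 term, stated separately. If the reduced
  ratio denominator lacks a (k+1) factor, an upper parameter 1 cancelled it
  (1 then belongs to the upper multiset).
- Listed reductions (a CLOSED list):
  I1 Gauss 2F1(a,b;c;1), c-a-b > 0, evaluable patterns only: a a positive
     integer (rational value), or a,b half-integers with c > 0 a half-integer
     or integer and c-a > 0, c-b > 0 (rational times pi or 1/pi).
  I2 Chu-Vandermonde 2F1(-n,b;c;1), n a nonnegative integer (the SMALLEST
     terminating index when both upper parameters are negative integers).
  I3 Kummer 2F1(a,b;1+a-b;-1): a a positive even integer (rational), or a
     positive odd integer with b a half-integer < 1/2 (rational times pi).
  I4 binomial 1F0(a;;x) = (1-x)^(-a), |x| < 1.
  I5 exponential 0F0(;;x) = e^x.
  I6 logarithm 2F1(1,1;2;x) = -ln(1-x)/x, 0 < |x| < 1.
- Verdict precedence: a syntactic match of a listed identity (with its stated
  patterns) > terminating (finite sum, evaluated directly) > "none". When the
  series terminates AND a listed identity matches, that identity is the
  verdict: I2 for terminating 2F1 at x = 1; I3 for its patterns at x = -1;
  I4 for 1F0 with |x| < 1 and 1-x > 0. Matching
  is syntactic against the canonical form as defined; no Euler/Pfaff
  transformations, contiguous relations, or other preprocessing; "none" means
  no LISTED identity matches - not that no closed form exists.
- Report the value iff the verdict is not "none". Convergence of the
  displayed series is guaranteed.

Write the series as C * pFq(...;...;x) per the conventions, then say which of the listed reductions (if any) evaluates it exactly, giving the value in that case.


Reduced: x = 1/3, 2F1, upper = {2/3, 6}, lower = {5}, C = 12/11. Verdict: none - at argument 1/3 the multisets {2/3, 6} ; {5} match no listed identity.

The tell: from the first term 12/11: the running product (C = 12/11) telescopes to a rising factorial.
Term ratio: r(k) = (1/3) * (k+2/3) (k+6) / [(k+5) (k+1)] - rational in k, leading ratio (1/3); with t_0 = 12/11, classification follows.


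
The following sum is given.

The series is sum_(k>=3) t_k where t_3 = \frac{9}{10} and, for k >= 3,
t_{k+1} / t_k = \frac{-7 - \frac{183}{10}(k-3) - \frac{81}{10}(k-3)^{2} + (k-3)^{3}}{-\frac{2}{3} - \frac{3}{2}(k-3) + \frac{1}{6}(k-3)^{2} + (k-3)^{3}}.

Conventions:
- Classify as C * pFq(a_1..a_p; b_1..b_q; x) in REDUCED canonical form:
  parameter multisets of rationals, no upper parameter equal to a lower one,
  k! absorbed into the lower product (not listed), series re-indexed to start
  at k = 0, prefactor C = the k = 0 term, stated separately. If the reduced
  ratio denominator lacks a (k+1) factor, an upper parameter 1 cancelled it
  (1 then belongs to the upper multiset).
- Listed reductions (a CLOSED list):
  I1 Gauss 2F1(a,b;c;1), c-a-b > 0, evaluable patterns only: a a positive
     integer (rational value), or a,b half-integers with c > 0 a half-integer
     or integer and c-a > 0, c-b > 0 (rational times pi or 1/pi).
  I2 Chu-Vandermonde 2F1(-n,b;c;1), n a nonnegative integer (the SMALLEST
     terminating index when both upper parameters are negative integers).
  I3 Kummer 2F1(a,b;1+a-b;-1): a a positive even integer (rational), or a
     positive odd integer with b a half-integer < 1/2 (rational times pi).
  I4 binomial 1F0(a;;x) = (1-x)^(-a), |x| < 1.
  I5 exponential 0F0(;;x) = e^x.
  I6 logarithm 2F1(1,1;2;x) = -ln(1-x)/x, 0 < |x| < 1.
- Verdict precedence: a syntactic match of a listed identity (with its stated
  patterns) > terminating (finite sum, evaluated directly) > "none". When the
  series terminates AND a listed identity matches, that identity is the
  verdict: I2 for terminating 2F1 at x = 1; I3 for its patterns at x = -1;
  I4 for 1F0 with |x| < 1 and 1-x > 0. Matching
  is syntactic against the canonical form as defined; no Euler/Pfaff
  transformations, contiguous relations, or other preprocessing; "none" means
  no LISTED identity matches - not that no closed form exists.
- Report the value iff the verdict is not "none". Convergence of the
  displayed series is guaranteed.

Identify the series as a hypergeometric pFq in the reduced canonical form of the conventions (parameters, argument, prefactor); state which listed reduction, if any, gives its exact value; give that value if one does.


The tell: t_0 being \frac{9}{10}, cancel k + 1/2 from the displayed ratio first; then C = 9/10, x = 1.
Consecutive-term ratio: r(k) = 1 * (k-10) (k+\frac{7}{5}) / [(k-\frac{4}{3}) (k+1)] - rational; roots negated = parameters, x = 1, C = \frac{9}{10}.

The series (x = 1) is 2F1: upper {-10, \frac{7}{5}}, lower {-\frac{4}{3}}, prefactor \frac{9}{10}. Verdict at x = 1: the Chu-Vandermonde identity I2 matches (terminating 2F1 at x = 1 with n = 10, b = 7/5, c = -\frac{4}{3}). Value: -\frac{4737795426}{28076171875}.


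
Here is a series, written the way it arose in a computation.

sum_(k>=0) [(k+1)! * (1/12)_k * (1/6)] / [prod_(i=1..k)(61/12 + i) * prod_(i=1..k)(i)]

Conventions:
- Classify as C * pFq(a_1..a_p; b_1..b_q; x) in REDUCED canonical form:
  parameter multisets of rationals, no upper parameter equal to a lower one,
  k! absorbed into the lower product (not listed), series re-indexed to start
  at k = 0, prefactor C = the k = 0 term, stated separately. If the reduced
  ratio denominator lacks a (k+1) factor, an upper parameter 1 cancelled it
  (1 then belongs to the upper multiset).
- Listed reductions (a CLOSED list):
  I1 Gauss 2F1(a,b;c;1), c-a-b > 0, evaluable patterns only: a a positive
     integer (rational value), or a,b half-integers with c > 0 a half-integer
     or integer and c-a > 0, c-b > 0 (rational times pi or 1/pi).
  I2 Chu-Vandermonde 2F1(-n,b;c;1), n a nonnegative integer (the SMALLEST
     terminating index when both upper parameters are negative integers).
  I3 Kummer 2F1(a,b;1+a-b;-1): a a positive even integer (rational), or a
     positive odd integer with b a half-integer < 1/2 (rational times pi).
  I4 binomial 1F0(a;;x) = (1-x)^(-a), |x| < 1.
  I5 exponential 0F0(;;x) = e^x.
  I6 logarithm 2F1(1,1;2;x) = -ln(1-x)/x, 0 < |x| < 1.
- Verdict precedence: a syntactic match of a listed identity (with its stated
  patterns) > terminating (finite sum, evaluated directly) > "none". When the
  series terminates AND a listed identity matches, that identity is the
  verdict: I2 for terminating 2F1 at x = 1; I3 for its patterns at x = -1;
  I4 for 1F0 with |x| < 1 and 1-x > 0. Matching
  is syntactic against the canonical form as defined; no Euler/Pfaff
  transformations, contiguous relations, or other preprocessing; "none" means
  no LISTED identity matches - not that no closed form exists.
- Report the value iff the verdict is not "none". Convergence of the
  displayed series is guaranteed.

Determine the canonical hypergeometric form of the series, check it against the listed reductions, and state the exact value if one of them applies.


Key step: from the first term 1/6: the lower running product (C = 1/6) is a rising factorial.
Consecutive-term ratio: r(k) = 1 * (k+1/12) (k+2) / [(k+73/12) (k+1)] - poly over poly, x = 1 from leading terms; C = 1/6 at k = 0.

Classification (C = 1/6): 2F1 with upper {1/12, 2}, lower {73/12}, argument x = 1. Verdict (x = 1): Gauss's theorem (I1) applies (x = 1: the Gamma ratio telescopes since c-a-b = 4 > 0 and a = 2 in Z>0). Hence: 2989/17280.


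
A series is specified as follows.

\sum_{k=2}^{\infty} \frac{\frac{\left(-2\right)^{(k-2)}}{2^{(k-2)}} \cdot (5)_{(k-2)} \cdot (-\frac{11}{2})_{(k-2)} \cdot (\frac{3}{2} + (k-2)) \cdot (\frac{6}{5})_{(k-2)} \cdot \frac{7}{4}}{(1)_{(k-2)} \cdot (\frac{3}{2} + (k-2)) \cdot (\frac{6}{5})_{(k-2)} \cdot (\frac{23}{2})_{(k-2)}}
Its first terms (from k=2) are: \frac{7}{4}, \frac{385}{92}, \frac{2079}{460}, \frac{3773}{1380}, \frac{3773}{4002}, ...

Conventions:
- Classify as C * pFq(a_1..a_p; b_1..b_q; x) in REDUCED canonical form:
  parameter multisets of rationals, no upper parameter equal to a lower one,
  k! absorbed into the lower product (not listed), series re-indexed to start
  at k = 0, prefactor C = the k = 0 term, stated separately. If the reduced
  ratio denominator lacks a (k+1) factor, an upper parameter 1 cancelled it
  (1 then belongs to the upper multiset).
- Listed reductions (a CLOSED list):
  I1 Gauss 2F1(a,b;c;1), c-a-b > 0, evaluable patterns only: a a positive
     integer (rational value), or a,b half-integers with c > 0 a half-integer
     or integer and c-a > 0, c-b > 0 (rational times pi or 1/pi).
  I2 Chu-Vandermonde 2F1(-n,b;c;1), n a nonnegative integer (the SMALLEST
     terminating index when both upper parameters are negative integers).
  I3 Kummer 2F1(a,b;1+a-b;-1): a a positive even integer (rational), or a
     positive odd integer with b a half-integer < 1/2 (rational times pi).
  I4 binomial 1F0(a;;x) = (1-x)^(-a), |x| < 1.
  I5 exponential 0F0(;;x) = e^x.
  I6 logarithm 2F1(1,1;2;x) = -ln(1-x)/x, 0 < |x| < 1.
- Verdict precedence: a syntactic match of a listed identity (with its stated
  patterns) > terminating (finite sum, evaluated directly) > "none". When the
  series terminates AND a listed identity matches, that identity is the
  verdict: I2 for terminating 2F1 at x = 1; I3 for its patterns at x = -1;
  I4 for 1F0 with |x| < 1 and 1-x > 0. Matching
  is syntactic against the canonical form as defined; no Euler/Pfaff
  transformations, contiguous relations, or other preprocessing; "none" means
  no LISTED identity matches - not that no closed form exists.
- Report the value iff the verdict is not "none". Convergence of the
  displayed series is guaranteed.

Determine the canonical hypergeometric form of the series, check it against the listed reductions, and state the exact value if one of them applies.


x = -1 here; the reduced form reads 2F1, upper {-\frac{11}{2}, 5}, lower {\frac{23}{2}}, C = \frac{7}{4}. Verdict (x = -1): Kummer (I3) applies (x = -1; c = \frac{23}{2} equals 1+a-b for upper {-\frac{11}{2}, 5}: listed pattern). Sum: \frac{305540235}{67108864} \cdot \pi.

The tell: with t_0 = \frac{7}{4}, (1)_k (prefactor 7/4) is k! itself.
Ratio: r(k) = -1 * (k-\frac{11}{2}) (k+5) / [(k+\frac{23}{2}) (k+1)] - rational in k, leading ratio -1; with t_0 = \frac{7}{4}, classification follows.
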